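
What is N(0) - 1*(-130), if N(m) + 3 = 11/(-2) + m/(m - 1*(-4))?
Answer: 243/2 ≈ 121.50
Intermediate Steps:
N(m) = -17/2 + m/(4 + m) (N(m) = -3 + (11/(-2) + m/(m - 1*(-4))) = -3 + (11*(-1/2) + m/(m + 4)) = -3 + (-11/2 + m/(4 + m)) = -17/2 + m/(4 + m))
N(0) - 1*(-130) = (-68 - 15*0)/(2*(4 + 0)) - 1*(-130) = (1/2)*(-68 + 0)/4 + 130 = (1/2)*(1/4)*(-68) + 130 = -17/2 + 130 = 243/2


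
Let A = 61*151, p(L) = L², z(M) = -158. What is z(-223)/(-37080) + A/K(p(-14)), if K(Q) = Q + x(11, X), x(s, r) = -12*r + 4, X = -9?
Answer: 10674767/356895 ≈ 29.910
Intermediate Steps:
x(s, r) = 4 - 12*r
A = 9211
K(Q) = 112 + Q (K(Q) = Q + (4 - 12*(-9)) = Q + (4 + 108) = Q + 112 = 112 + Q)
z(-223)/(-37080) + A/K(p(-14)) = -158/(-37080) + 9211/(112 + (-14)²) = -158*(-1/37080) + 9211/(112 + 196) = 79/18540 + 9211/308 = 10674767/356895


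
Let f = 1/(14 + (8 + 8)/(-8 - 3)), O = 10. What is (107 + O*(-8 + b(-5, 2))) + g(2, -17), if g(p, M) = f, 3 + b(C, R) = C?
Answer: -7303/138 ≈ -52.920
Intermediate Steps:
b(C, R) = -3 + C
f = 11/138 (f = 1/(14 + 16/(-11)) = 1/(14 + 16*(-1/11)) = 1/(14 - 16/11) = 1/(138/11) = 11/138 ≈ 0.079710)
g(p, M) = 11/138
(107 + O*(-8 + b(-5, 2))) + g(2, -17) = (107 + 10*(-8 + (-3 - 5))) + 11/138 = (107 + 10*(-8 - 8)) + 11/138 = (107 + 10*(-16)) + 11/138 = (107 - 160) + 11/138 = -53 + 11/138 = -7303/138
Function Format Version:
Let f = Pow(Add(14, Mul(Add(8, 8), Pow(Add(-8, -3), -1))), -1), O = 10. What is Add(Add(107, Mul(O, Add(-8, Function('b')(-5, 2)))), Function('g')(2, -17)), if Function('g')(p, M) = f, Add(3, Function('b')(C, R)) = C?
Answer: Rational(-7303, 138) ≈ -52.920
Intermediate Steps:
Function('b')(C, R) = Add(-3, C)
f = Rational(11, 138) (f = Pow(Add(14, Mul(16, Pow(-11, -1))), -1) = Pow(Add(14, Mul(16, Rational(-1, 11))), -1) = Pow(Add(14, Rational(-16, 11)), -1) = Pow(Rational(138, 11), -1) = Rational(11, 138) ≈ 0.079710)
Function('g')(p, M) = Rational(11, 138)
Add(Add(107, Mul(O, Add(-8, Function('b')(-5, 2)))), Function('g')(2, -17)) = Add(Add(107, Mul(10, Add(-8, Add(-3, -5)))), Rational(11, 138)) = Add(Add(107, Mul(10, Add(-8, -8))), Rational(11, 138)) = Add(Add(107, Mul(10, -16)), Rational(11, 138)) = Add(Add(107, -160), Rational(11, 138)) = Add(-53, Rational(11, 138)) = Rational(-7303, 138)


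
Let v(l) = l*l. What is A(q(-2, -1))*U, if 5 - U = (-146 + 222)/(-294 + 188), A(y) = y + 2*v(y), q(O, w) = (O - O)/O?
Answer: 0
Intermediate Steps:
q(O, w) = 0 (q(O, w) = 0/O = 0)
v(l) = l**2
A(y) = y + 2*y**2
U = 303/53 (U = 5 - (-146 + 222)/(-294 + 188) = 5 - 76/(-106) = 5 - 76*(-1)/106 = 5 - 1*(-38/53) = 5 + 38/53 = 303/53 ≈ 5.7170)
A(q(-2, -1))*U = (0*(1 + 2*0))*(303/53) = (0*(1 + 0))*(303/53) = (0*1)*(303/53) = 0*(303/53) = 0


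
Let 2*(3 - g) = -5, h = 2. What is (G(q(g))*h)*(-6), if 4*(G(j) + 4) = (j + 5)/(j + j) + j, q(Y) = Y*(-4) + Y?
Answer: 1061/11 ≈ 96.455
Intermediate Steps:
g = 11/2 (g = 3 - ½*(-5) = 3 + 5/2 = 11/2 ≈ 5.5000)
q(Y) = -3*Y (q(Y) = -4*Y + Y = -3*Y)
G(j) = -4 + j/4 + (5 + j)/(8*j) (G(j) = -4 + ((j + 5)/(j + j) + j)/4 = -4 + ((5 + j)/((2*j)) + j)/4 = -4 + ((5 + j)*(1/(2*j)) + j)/4 = -4 + ((5 + j)/(2*j) + j)/4 = -4 + (j + (5 + j)/(2*j))/4 = -4 + (j/4 + (5 + j)/(8*j)) = -4 + j/4 + (5 + j)/(8*j))
(G(q(g))*h)*(-6) = (((5 + (-3*11/2)*(-31 + 2*(-3*11/2)))/(8*((-3*11/2))))*2)*(-6) = (((5 - 33*(-31 + 2*(-33/2))/2)/(8*(-33/2)))*2)*(-6) = (((⅛)*(-2/33)*(5 - 33*(-31 - 33)/2))*2)*(-6) = (((⅛)*(-2/33)*(5 - 33/2*(-64)))*2)*(-6) = (((⅛)*(-2/33)*(5 + 1056))*2)*(-6) = (((⅛)*(-2/33)*1061)*2)*(-6) = -1061/132*2*(-6) = -1061/66*(-6) = 1061/11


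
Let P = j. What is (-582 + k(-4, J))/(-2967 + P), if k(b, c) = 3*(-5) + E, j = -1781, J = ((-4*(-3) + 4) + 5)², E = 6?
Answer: 591/4748 ≈ 0.12447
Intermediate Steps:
J = 441 (J = ((12 + 4) + 5)² = (16 + 5)² = 21² = 441)
k(b, c) = -9 (k(b, c) = 3*(-5) + 6 = -15 + 6 = -9)
P = -1781
(-582 + k(-4, J))/(-2967 + P) = (-582 - 9)/(-2967 - 1781) = -591/(-4748) = -591*(-1/4748) = 591/4748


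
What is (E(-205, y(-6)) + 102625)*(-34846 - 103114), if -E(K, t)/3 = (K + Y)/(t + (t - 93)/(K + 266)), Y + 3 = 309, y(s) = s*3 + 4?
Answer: -13608527259680/961 ≈ -1.4161e+10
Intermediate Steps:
y(s) = 4 + 3*s (y(s) = 3*s + 4 = 4 + 3*s)
Y = 306 (Y = -3 + 309 = 306)
E(K, t) = -3*(306 + K)/(t + (-93 + t)/(266 + K)) (E(K, t) = -3*(K + 306)/(t + (t - 93)/(K + 266)) = -3*(306 + K)/(t + (-93 + t)/(266 + K)))
(E(-205, y(-6)) + 102625)*(-34846 - 103114) = (3*(-81396 - 1*(-205)² - 572*(-205))/(-93 + 267*(4 + 3*(-6)) - 205*(4 + 3*(-6))) + 102625)*(-34846 - 103114) = (3*(-81396 - 1*42025 + 117260)/(-93 + 267*(4 - 18) - 205*(4 - 18)) + 102625)*(-137960) = (3*(-81396 - 42025 + 117260)/(-93 + 267*(-14) - 205*(-14)) + 102625)*(-137960) = (3*(-6161)/(-93 - 3738 + 2870) + 102625)*(-137960) = (3*(-6161)/(-961) + 102625)*(-137960) = (3*(-1/961)*(-6161) + 102625)*(-137960) = (18483/961 + 102625)*(-137960) = (98641108/961)*(-137960) = -13608527259680/961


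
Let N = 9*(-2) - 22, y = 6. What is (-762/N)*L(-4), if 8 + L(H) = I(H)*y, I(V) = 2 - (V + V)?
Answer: 4953/5 ≈ 990.60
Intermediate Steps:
I(V) = 2 - 2*V
L(H) = 4 - 12*H (L(H) = -8 + (2 - 2*H)*6 = -8 + (12 - 12*H) = 4 - 12*H)
N = -40 (N = -18 - 22 = -40)
(-762/N)*L(-4) = (-762/(-40))*(4 - 12*(-4)) = (-762*(-1/40))*(4 + 48) = (381/20)*52 = 4953/5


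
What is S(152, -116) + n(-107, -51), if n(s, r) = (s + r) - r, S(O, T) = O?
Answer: 45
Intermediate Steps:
n(s, r) = s (n(s, r) = (r + s) - r = s)
S(152, -116) + n(-107, -51) = 152 - 107 = 45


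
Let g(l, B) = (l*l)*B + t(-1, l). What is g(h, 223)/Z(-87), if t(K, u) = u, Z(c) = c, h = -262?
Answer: -5102450/29 ≈ -1.7595e+5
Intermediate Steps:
g(l, B) = l + B*l**2 (g(l, B) = (l*l)*B + l = l**2*B + l = B*l**2 + l = l + B*l**2)
g(h, 223)/Z(-87) = -262*(1 + 223*(-262))/(-87) = -262*(1 - 58426)*(-1/87) = -262*(-58425)*(-1/87) = 15307350*(-1/87) = -5102450/29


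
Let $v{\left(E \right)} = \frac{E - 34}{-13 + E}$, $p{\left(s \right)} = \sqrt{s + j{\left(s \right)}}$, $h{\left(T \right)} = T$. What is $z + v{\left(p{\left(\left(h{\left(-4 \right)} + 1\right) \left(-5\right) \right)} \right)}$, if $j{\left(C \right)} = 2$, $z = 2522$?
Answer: $\frac{383769}{152} + \frac{21 \sqrt{17}}{152} \approx 2525.4$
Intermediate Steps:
$p{\left(s \right)} = \sqrt{2 + s}$ ($p{\left(s \right)} = \sqrt{s + 2} = \sqrt{2 + s}$)
$v{\left(E \right)} = \frac{-34 + E}{-13 + E}$
$z + v{\left(p{\left(\left(h{\left(-4 \right)} + 1\right) \left(-5\right) \right)} \right)} = 2522 + \frac{-34 + \sqrt{2 + \left(-4 + 1\right) \left(-5\right)}}{-13 + \sqrt{2 + \left(-4 + 1\right) \left(-5\right)}} = 2522 + \frac{-34 + \sqrt{2 - -15}}{-13 + \sqrt{2 - -15}} = 2522 + \frac{-34 + \sqrt{2 + 15}}{-13 + \sqrt{2 + 15}} = 2522 + \frac{-34 + \sqrt{17}}{-13 + \sqrt{17}}$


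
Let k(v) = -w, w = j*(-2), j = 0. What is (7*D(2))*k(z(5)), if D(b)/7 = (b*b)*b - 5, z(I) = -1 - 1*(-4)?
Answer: 0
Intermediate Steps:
z(I) = 3 (z(I) = -1 + 4 = 3)
w = 0 (w = 0*(-2) = 0)
D(b) = -35 + 7*b³ (D(b) = 7*((b*b)*b - 5) = 7*(b²*b - 5) = 7*(b³ - 5) = 7*(-5 + b³) = -35 + 7*b³)
k(v) = 0 (k(v) = -1*0 = 0)
(7*D(2))*k(z(5)) = (7*(-35 + 7*2³))*0 = (7*(-35 + 7*8))*0 = (7*(-35 + 56))*0 = (7*21)*0 = 147*0 = 0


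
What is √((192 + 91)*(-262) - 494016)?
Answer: I*√568162 ≈ 753.77*I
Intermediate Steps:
√((192 + 91)*(-262) - 494016) = √(283*(-262) - 494016) = √(-74146 - 494016) = √(-568162) = I*√568162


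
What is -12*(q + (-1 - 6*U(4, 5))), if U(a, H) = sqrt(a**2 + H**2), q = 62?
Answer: -732 + 72*sqrt(41) ≈ -270.98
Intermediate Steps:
U(a, H) = sqrt(H**2 + a**2)
-12*(q + (-1 - 6*U(4, 5))) = -12*(62 + (-1 - 6*sqrt(5**2 + 4**2))) = -12*(62 + (-1 - 6*sqrt(25 + 16))) = -12*(62 + (-1 - 6*sqrt(41))) = -12*(61 - 6*sqrt(41)) = -732 + 72*sqrt(41)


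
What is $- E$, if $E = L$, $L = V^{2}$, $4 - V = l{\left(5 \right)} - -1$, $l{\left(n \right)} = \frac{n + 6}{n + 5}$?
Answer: $- \frac{361}{100} \approx -3.61$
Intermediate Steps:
$l{\left(n \right)} = \frac{6 + n}{5 + n}$
$V = \frac{19}{10}$ ($V = 4 - \left(\frac{6 + 5}{5 + 5} - -1\right) = 4 - \left(\frac{1}{10} \cdot 11 + 1\right) = 4 - \left(\frac{11}{10} + 1\right) = 4 - \frac{21}{10} = \frac{19}{10} \approx 1.9$)
$L = \frac{361}{100}$ ($L = \left(\frac{19}{10}\right)^{2} = \frac{361}{100} \approx 3.61$)
$E = \frac{361}{100} \approx 3.61$
$- E = \left(-1\right) \frac{361}{100} = - \frac{361}{100}$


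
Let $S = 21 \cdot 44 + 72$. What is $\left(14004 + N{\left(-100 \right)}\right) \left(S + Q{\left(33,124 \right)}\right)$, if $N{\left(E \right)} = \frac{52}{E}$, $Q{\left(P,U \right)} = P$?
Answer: $\frac{360239523}{25} \approx 1.441 \cdot 10^{7}$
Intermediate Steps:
$S = 996$ ($S = 924 + 72 = 996$)
$\left(14004 + N{\left(-100 \right)}\right) \left(S + Q{\left(33,124 \right)}\right) = \left(14004 + \frac{52}{-100}\right) \left(996 + 33\right) = \left(14004 + 52 \left(- \frac{1}{100}\right)\right) 1029 = \left(14004 - \frac{13}{25}\right) 1029 = \frac{350087}{25} \cdot 1029 = \frac{360239523}{25}$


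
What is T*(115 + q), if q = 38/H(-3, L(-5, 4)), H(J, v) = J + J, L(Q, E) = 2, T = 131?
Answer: 42706/3 ≈ 14235.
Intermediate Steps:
H(J, v) = 2*J
q = -19/3 (q = 38/((2*(-3))) = 38/(-6) = 38*(-1/6) = -19/3 ≈ -6.3333)
T*(115 + q) = 131*(115 - 19/3) = 131*(326/3) = 42706/3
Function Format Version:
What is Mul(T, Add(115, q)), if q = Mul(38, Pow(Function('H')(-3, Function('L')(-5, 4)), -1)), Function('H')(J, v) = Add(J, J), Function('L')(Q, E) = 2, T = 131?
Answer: Rational(42706, 3) ≈ 14235.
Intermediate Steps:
Function('H')(J, v) = Mul(2, J)
q = Rational(-19, 3) (q = Mul(38, Pow(Mul(2, -3), -1)) = Mul(38, Pow(-6, -1)) = Mul(38, Rational(-1, 6)) = Rational(-19, 3) ≈ -6.3333)
Mul(T, Add(115, q)) = Mul(131, Add(115, Rational(-19, 3))) = Mul(131, Rational(326, 3)) = Rational(42706, 3)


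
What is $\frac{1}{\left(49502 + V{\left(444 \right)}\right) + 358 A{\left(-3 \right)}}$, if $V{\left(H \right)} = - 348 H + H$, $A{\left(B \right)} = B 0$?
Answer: $- \frac{1}{104566} \approx -9.5633 \cdot 10^{-6}$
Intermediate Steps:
$A{\left(B \right)} = 0$
$V{\left(H \right)} = - 347 H$
$\frac{1}{\left(49502 + V{\left(444 \right)}\right) + 358 A{\left(-3 \right)}} = \frac{1}{\left(49502 - 154068\right) + 358 \cdot 0} = \frac{1}{\left(49502 - 154068\right) + 0} = \frac{1}{-104566 + 0} = \frac{1}{-104566} = - \frac{1}{104566}$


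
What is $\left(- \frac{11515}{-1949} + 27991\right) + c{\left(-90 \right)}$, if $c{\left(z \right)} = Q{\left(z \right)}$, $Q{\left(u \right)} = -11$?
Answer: $\frac{54544535}{1949} \approx 27986.0$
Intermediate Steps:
$c{\left(z \right)} = -11$
$\left(- \frac{11515}{-1949} + 27991\right) + c{\left(-90 \right)} = \left(- \frac{11515}{-1949} + 27991\right) - 11 = \left(\left(-11515\right) \left(- \frac{1}{1949}\right) + 27991\right) - 11 = \left(\frac{11515}{1949} + 27991\right) - 11 = \frac{54565974}{1949} - 11 = \frac{54544535}{1949}$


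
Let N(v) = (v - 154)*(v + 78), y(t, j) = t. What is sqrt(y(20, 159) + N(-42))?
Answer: 2*I*sqrt(1759) ≈ 83.881*I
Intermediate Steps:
N(v) = (-154 + v)*(78 + v)
sqrt(y(20, 159) + N(-42)) = sqrt(20 + (-12012 + (-42)**2 - 76*(-42))) = sqrt(20 + (-12012 + 1764 + 3192)) = sqrt(20 - 7056) = sqrt(-7036) = 2*I*sqrt(1759)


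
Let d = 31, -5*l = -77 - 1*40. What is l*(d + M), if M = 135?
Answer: 19422/5 ≈ 3884.4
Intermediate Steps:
l = 117/5 (l = -(-77 - 1*40)/5 = -(-77 - 40)/5 = -⅕*(-117) = 117/5 ≈ 23.400)
l*(d + M) = 117*(31 + 135)/5 = (117/5)*166 = 19422/5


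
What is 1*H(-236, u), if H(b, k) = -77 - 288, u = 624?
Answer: -365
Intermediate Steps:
H(b, k) = -365
1*H(-236, u) = 1*(-365) = -365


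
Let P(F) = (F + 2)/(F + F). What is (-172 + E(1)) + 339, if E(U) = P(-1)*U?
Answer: 333/2 ≈ 166.50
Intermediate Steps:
P(F) = (2 + F)/(2*F) (P(F) = (2 + F)/((2*F)) = (2 + F)*(1/(2*F)) = (2 + F)/(2*F))
E(U) = -U/2 (E(U) = ((1/2)*(2 - 1)/(-1))*U = ((1/2)*(-1)*1)*U = -U/2)
(-172 + E(1)) + 339 = (-172 - 1/2*1) + 339 = (-172 - 1/2) + 339 = -345/2 + 339 = 333/2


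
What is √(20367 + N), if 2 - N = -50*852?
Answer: √62969 ≈ 250.94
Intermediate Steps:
N = 42602 (N = 2 - (-50)*852 = 2 - 1*(-42600) = 2 + 42600 = 42602)
√(20367 + N) = √(20367 + 42602) = √62969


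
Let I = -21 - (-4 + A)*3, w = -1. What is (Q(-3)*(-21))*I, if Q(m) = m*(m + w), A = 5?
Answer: 6048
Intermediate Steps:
I = -24 (I = -21 - (-4 + 5)*3 = -21 - 3 = -24)
Q(m) = m*(-1 + m) (Q(m) = m*(m - 1) = m*(-1 + m))
(Q(-3)*(-21))*I = (-3*(-1 - 3)*(-21))*(-24) = (-3*(-4)*(-21))*(-24) = (12*(-21))*(-24) = -252*(-24) = 6048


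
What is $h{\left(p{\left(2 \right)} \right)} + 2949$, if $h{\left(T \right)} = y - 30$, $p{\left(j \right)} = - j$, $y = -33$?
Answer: $2886$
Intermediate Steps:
$h{\left(T \right)} = -63$ ($h{\left(T \right)} = -33 - 30 = -63$)
$h{\left(p{\left(2 \right)} \right)} + 2949 = -63 + 2949 = 2886$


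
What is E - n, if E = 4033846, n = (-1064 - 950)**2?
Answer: -22350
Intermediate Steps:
n = 4056196 (n = (-2014)**2 = 4056196)
E - n = 4033846 - 1*4056196 = 4033846 - 4056196 = -22350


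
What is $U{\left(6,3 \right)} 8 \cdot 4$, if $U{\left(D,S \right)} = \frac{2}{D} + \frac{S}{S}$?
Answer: $\frac{128}{3} \approx 42.667$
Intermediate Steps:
$U{\left(D,S \right)} = 1 + \frac{2}{D}$ ($U{\left(D,S \right)} = \frac{2}{D} + 1 = 1 + \frac{2}{D}$)
$U{\left(6,3 \right)} 8 \cdot 4 = \frac{2 + 6}{6} \cdot 8 \cdot 4 = \frac{1}{6} \cdot 8 \cdot 8 \cdot 4 = \frac{4}{3} \cdot 8 \cdot 4 = \frac{32}{3} \cdot 4 = \frac{128}{3}$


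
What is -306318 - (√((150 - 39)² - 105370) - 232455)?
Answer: -73863 - 11*I*√769 ≈ -73863.0 - 305.04*I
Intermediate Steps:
-306318 - (√((150 - 39)² - 105370) - 232455) = -306318 - (√(111² - 105370) - 232455) = -306318 - (√(12321 - 105370) - 232455) = -306318 - (√(-93049) - 232455) = -306318 - (11*I*√769 - 232455) = -306318 - (-232455 + 11*I*√769) = -306318 + (232455 - 11*I*√769) = -73863 - 11*I*√769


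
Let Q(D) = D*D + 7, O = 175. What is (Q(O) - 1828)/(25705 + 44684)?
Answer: 28804/70389 ≈ 0.40921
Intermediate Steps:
Q(D) = 7 + D² (Q(D) = D² + 7 = 7 + D²)
(Q(O) - 1828)/(25705 + 44684) = ((7 + 175²) - 1828)/(25705 + 44684) = ((7 + 30625) - 1828)/70389 = (30632 - 1828)*(1/70389) = 28804*(1/70389) = 28804/70389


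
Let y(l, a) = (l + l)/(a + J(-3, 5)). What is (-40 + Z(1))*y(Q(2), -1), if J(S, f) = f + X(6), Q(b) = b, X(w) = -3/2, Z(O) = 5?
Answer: -56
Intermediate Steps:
X(w) = -3/2 (X(w) = -3*½ = -3/2)
J(S, f) = -3/2 + f (J(S, f) = f - 3/2 = -3/2 + f)
y(l, a) = 2*l/(7/2 + a) (y(l, a) = (l + l)/(a + (-3/2 + 5)) = (2*l)/(a + 7/2) = (2*l)/(7/2 + a) = 2*l/(7/2 + a))
(-40 + Z(1))*y(Q(2), -1) = (-40 + 5)*(4*2/(7 + 2*(-1))) = -140*2/(7 - 2) = -140*2/5 = -35*8/5 = -56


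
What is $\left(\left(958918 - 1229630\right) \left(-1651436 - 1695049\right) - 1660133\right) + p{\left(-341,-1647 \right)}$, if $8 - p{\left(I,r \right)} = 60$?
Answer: $905931987135$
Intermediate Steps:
$p{\left(I,r \right)} = -52$ ($p{\left(I,r \right)} = 8 - 60 = -52$)
$\left(\left(958918 - 1229630\right) \left(-1651436 - 1695049\right) - 1660133\right) + p{\left(-341,-1647 \right)} = \left(\left(958918 - 1229630\right) \left(-1651436 - 1695049\right) - 1660133\right) - 52 = \left(\left(-270712\right) \left(-3346485\right) - 1660133\right) - 52 = \left(905933647320 - 1660133\right) - 52 = 905931987187 - 52 = 905931987135$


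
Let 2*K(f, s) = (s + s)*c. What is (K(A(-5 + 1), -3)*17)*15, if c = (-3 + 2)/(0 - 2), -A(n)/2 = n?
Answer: -765/2 ≈ -382.50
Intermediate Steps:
A(n) = -2*n
c = ½ (c = -1/(-2) = -1*(-½) = ½ ≈ 0.50000)
K(f, s) = s/2 (K(f, s) = ((s + s)*(½))/2 = ((2*s)*(½))/2 = s/2)
(K(A(-5 + 1), -3)*17)*15 = (((½)*(-3))*17)*15 = -3/2*17*15 = -51/2*15 = -765/2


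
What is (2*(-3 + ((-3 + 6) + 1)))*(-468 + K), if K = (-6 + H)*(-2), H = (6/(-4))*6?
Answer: -876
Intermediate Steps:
H = -9 (H = (6*(-¼))*6 = -3/2*6 = -9)
K = 30 (K = (-6 - 9)*(-2) = -15*(-2) = 30)
(2*(-3 + ((-3 + 6) + 1)))*(-468 + K) = (2*(-3 + ((-3 + 6) + 1)))*(-468 + 30) = (2*(-3 + (3 + 1)))*(-438) = (2*(-3 + 4))*(-438) = (2*1)*(-438) = 2*(-438) = -876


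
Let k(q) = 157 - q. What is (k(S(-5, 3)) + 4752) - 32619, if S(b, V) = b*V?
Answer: -27695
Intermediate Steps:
S(b, V) = V*b
(k(S(-5, 3)) + 4752) - 32619 = ((157 - 3*(-5)) + 4752) - 32619 = ((157 - 1*(-15)) + 4752) - 32619 = ((157 + 15) + 4752) - 32619 = (172 + 4752) - 32619 = 4924 - 32619 = -27695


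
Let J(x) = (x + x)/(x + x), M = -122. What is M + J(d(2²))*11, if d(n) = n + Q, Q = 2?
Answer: -111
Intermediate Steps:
d(n) = 2 + n (d(n) = n + 2 = 2 + n)
J(x) = 1 (J(x) = (2*x)/((2*x)) = (2*x)*(1/(2*x)) = 1)
M + J(d(2²))*11 = -122 + 1*11 = -122 + 11 = -111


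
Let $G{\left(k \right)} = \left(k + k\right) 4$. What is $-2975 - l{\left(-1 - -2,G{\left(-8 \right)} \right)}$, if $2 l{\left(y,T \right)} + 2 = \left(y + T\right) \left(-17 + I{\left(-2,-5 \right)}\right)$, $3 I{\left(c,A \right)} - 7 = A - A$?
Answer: $-3436$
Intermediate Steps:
$G{\left(k \right)} = 8 k$ ($G{\left(k \right)} = 2 k 4 = 8 k$)
$I{\left(c,A \right)} = \frac{7}{3}$ ($I{\left(c,A \right)} = \frac{7}{3} + \frac{A - A}{3} = \frac{7}{3} + \frac{1}{3} \cdot 0 = \frac{7}{3} + 0 = \frac{7}{3}$)
$l{\left(y,T \right)} = -1 - \frac{22 T}{3} - \frac{22 y}{3}$ ($l{\left(y,T \right)} = -1 + \frac{\left(y + T\right) \left(-17 + \frac{7}{3}\right)}{2} = -1 + \frac{\left(T + y\right) \left(- \frac{44}{3}\right)}{2} = -1 + \frac{- \frac{44 T}{3} - \frac{44 y}{3}}{2} = -1 - \left(\frac{22 T}{3} + \frac{22 y}{3}\right) = -1 - \frac{22 T}{3} - \frac{22 y}{3}$)
$-2975 - l{\left(-1 - -2,G{\left(-8 \right)} \right)} = -2975 - \left(-1 - \frac{22 \cdot 8 \left(-8\right)}{3} - \frac{22 \left(-1 - -2\right)}{3}\right) = -2975 - \left(-1 - - \frac{1408}{3} - \frac{22 \left(-1 + 2\right)}{3}\right) = -2975 - \left(-1 + \frac{1408}{3} - \frac{22}{3}\right) = -2975 - 461 = -3436$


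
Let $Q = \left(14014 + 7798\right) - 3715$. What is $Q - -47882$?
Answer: $65979$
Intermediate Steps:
$Q = 18097$ ($Q = 21812 - 3715 = 18097$)
$Q - -47882 = 18097 - -47882 = 18097 + 47882 = 65979$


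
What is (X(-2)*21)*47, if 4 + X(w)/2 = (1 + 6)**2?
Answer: 88830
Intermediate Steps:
X(w) = 90 (X(w) = -8 + 2*(1 + 6)**2 = -8 + 2*7**2 = -8 + 2*49 = -8 + 98 = 90)
(X(-2)*21)*47 = (90*21)*47 = 1890*47 = 88830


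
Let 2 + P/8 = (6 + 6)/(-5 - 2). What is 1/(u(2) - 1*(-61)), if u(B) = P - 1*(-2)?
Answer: 7/233 ≈ 0.030043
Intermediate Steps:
P = -208/7 (P = -16 + 8*((6 + 6)/(-5 - 2)) = -16 + 8*(12/(-7)) = -16 + 8*(12*(-1/7)) = -16 + 8*(-12/7) = -16 - 96/7 = -208/7 ≈ -29.714)
u(B) = -194/7 (u(B) = -208/7 - 1*(-2) = -208/7 + 2 = -194/7)
1/(u(2) - 1*(-61)) = 1/(-194/7 - 1*(-61)) = 1/(-194/7 + 61) = 1/(233/7) = (7/233)*1 = 7/233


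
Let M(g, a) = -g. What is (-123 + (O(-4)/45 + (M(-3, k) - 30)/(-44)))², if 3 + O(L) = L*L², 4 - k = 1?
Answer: 60158844529/3920400 ≈ 15345.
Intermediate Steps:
k = 3 (k = 4 - 1*1 = 4 - 1 = 3)
O(L) = -3 + L³ (O(L) = -3 + L*L² = -3 + L³)
(-123 + (O(-4)/45 + (M(-3, k) - 30)/(-44)))² = (-123 + ((-3 + (-4)³)/45 + (-1*(-3) - 30)/(-44)))² = (-123 + ((-3 - 64)*(1/45) + (3 - 30)*(-1/44)))² = (-123 + (-67*1/45 - 27*(-1/44)))² = (-123 + (-67/45 + 27/44))² = (-123 - 1733/1980)² = (-245273/1980)² = 60158844529/3920400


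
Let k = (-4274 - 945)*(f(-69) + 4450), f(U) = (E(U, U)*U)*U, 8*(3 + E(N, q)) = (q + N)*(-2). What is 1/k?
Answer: -2/1611851617 ≈ -1.2408e-9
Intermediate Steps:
E(N, q) = -3 - N/4 - q/4 (E(N, q) = -3 + ((q + N)*(-2))/8 = -3 + ((N + q)*(-2))/8 = -3 + (-2*N - 2*q)/8 = -3 + (-N/4 - q/4) = -3 - N/4 - q/4)
f(U) = U²*(-3 - U/2) (f(U) = ((-3 - U/4 - U/4)*U)*U = ((-3 - U/2)*U)*U = (U*(-3 - U/2))*U = U²*(-3 - U/2))
k = -1611851617/2 (k = (-4274 - 945)*((½)*(-69)²*(-6 - 1*(-69)) + 4450) = -5219*((½)*4761*(-6 + 69) + 4450) = -5219*((½)*4761*63 + 4450) = -5219*(299943/2 + 4450) = -5219*308843/2 = -1611851617/2 ≈ -8.0593e+8)
1/k = 1/(-1611851617/2) = -2/1611851617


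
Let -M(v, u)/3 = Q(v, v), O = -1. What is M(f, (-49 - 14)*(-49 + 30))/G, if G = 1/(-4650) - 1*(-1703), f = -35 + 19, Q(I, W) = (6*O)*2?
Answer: 167400/7918949 ≈ 0.021139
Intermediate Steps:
Q(I, W) = -12 (Q(I, W) = (6*(-1))*2 = -6*2 = -12)
f = -16
M(v, u) = 36 (M(v, u) = -3*(-12) = 36)
G = 7918949/4650 (G = -1/4650 + 1703 = 7918949/4650 ≈ 1703.0)
M(f, (-49 - 14)*(-49 + 30))/G = 36/(7918949/4650) = 36*(4650/7918949) = 167400/7918949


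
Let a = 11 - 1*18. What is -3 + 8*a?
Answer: -59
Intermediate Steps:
a = -7 (a = 11 - 18 = -7)
-3 + 8*a = -3 + 8*(-7) = -3 - 56 = -59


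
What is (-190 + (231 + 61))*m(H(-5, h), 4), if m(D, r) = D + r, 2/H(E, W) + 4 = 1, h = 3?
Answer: 340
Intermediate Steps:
H(E, W) = -⅔ (H(E, W) = 2/(-4 + 1) = 2/(-3) = 2*(-⅓) = -⅔)
(-190 + (231 + 61))*m(H(-5, h), 4) = (-190 + (231 + 61))*(-⅔ + 4) = (-190 + 292)*(10/3) = 102*(10/3) = 340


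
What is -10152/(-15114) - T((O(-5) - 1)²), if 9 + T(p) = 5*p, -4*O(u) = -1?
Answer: 276453/40304 ≈ 6.8592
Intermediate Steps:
O(u) = ¼ (O(u) = -¼*(-1) = ¼)
T(p) = -9 + 5*p
-10152/(-15114) - T((O(-5) - 1)²) = -10152/(-15114) - (-9 + 5*(¼ - 1)²) = -10152*(-1/15114) - (-9 + 5*(-¾)²) = 1692/2519 - (-9 + 5*(9/16)) = 1692/2519 - (-9 + 45/16) = 1692/2519 - 1*(-99/16) = 1692/2519 + 99/16 = 276453/40304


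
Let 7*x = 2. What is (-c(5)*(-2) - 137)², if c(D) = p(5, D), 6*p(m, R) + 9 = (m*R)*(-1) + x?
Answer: 9690769/441 ≈ 21975.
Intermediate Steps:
x = 2/7 (x = (⅐)*2 = 2/7 ≈ 0.28571)
p(m, R) = -61/42 - R*m/6 (p(m, R) = -3/2 + ((m*R)*(-1) + 2/7)/6 = -3/2 + ((R*m)*(-1) + 2/7)/6 = -3/2 + (-R*m + 2/7)/6 = -3/2 + (2/7 - R*m)/6 = -3/2 + (1/21 - R*m/6) = -61/42 - R*m/6)
c(D) = -61/42 - 5*D/6 (c(D) = -61/42 - ⅙*D*5 = -61/42 - 5*D/6)
(-c(5)*(-2) - 137)² = (-(-61/42 - ⅚*5)*(-2) - 137)² = (-(-61/42 - 25/6)*(-2) - 137)² = (-1*(-118/21)*(-2) - 137)² = ((118/21)*(-2) - 137)² = (-236/21 - 137)² = (-3113/21)² = 9690769/441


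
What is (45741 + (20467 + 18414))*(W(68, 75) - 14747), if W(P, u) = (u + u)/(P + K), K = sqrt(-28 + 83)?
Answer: -1900295410782/1523 - 4231100*sqrt(55)/1523 ≈ -1.2478e+9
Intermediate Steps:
K = sqrt(55) ≈ 7.4162
W(P, u) = 2*u/(P + sqrt(55)) (W(P, u) = (u + u)/(P + sqrt(55)) = (2*u)/(P + sqrt(55)) = 2*u/(P + sqrt(55)))
(45741 + (20467 + 18414))*(W(68, 75) - 14747) = (45741 + (20467 + 18414))*(2*75/(68 + sqrt(55)) - 14747) = (45741 + 38881)*(150/(68 + sqrt(55)) - 14747) = 84622*(-14747 + 150/(68 + sqrt(55))) = -1247920634 + 12693300/(68 + sqrt(55))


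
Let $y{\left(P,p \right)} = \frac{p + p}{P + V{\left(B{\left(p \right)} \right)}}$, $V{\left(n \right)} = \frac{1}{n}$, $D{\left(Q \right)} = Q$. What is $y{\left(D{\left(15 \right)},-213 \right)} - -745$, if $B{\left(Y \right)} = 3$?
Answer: $\frac{16496}{23} \approx 717.22$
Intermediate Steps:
$y{\left(P,p \right)} = \frac{2 p}{\frac{1}{3} + P}$ ($y{\left(P,p \right)} = \frac{p + p}{P + \frac{1}{3}} = \frac{2 p}{P + \frac{1}{3}} = \frac{2 p}{\frac{1}{3} + P}$)
$y{\left(D{\left(15 \right)},-213 \right)} - -745 = 6 \left(-213\right) \frac{1}{1 + 3 \cdot 15} - -745 = 6 \left(-213\right) \frac{1}{1 + 45} + 745 = 6 \left(-213\right) \frac{1}{46} + 745 = - \frac{639}{23} + 745 = \frac{16496}{23}$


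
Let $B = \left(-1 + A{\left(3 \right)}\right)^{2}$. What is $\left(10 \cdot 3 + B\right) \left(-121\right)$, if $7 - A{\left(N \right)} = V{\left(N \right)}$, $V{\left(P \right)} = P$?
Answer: $-4719$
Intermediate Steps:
$A{\left(N \right)} = 7 - N$
$B = 9$ ($B = \left(-1 + \left(7 - 3\right)\right)^{2} = \left(-1 + 4\right)^{2} = 3^{2} = 9$)
$\left(10 \cdot 3 + B\right) \left(-121\right) = \left(10 \cdot 3 + 9\right) \left(-121\right) = \left(30 + 9\right) \left(-121\right) = 39 \left(-121\right) = -4719$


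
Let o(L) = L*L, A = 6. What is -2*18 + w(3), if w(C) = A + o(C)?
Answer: -21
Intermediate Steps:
o(L) = L²
w(C) = 6 + C²
-2*18 + w(3) = -2*18 + (6 + 3²) = -36 + (6 + 9) = -36 + 15 = -21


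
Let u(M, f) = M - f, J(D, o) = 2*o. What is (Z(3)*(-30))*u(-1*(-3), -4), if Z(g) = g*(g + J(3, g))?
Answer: -5670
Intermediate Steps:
Z(g) = 3*g² (Z(g) = g*(g + 2*g) = g*(3*g) = 3*g²)
(Z(3)*(-30))*u(-1*(-3), -4) = ((3*3²)*(-30))*(-1*(-3) - 1*(-4)) = ((3*9)*(-30))*(3 + 4) = (27*(-30))*7 = -810*7 = -5670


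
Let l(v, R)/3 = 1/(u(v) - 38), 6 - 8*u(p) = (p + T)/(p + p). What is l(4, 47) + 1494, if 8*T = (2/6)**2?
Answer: 256860054/171937 ≈ 1493.9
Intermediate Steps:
T = 1/72 (T = (2/6)**2/8 = (2*(1/6))**2/8 = (1/3)**2/8 = (1/8)*(1/9) = 1/72 ≈ 0.013889)
u(p) = 3/4 - (1/72 + p)/(16*p) (u(p) = 3/4 - (p + 1/72)/(8*(p + p)) = 3/4 - (1/72 + p)/(8*(2*p)) = 3/4 - (1/72 + p)*1/(2*p)/8 = 3/4 - (1/72 + p)/(16*p))
l(v, R) = 3/(-38 + (-1 + 792*v)/(1152*v)) (l(v, R) = 3/((-1 + 792*v)/(1152*v) - 38) = 3/(-38 + (-1 + 792*v)/(1152*v)))
l(4, 47) + 1494 = -3456*4/(1 + 42984*4) + 1494 = -3456*4/(1 + 171936) + 1494 = -3456*4/171937 + 1494 = -3456*4*1/171937 + 1494 = -13824/171937 + 1494 = 256860054/171937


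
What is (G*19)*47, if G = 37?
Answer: 33041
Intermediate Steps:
(G*19)*47 = (37*19)*47 = 703*47 = 33041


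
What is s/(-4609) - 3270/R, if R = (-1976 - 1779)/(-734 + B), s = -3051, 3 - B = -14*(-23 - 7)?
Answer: -3467151885/3461359 ≈ -1001.7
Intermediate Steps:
B = -417 (B = 3 - (-14)*(-23 - 7) = 3 - (-14)*(-30) = 3 - 1*420 = 3 - 420 = -417)
R = 3755/1151 (R = (-1976 - 1779)/(-734 - 417) = -3755/(-1151) = -3755*(-1/1151) = 3755/1151 ≈ 3.2624)
s/(-4609) - 3270/R = -3051/(-4609) - 3270/3755/1151 = -3051*(-1/4609) - 3270*1151/3755 = 3051/4609 - 752754/751 = -3467151885/3461359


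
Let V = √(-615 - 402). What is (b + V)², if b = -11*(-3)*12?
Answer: 155799 + 2376*I*√113 ≈ 1.558e+5 + 25257.0*I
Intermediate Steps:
V = 3*I*√113 (V = √(-1017) = 3*I*√113 ≈ 31.89*I)
b = 396 (b = 33*12 = 396)
(b + V)² = (396 + 3*I*√113)²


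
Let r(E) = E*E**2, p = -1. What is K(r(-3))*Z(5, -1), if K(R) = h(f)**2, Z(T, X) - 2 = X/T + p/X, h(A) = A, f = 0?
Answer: 0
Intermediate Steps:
Z(T, X) = 2 - 1/X + X/T (Z(T, X) = 2 + (X/T - 1/X) = 2 + (-1/X + X/T) = 2 - 1/X + X/T)
r(E) = E**3
K(R) = 0 (K(R) = 0**2 = 0)
K(r(-3))*Z(5, -1) = 0*(2 - 1/(-1) - 1/5) = 0*(2 - 1*(-1) - 1*1/5) = 0*(2 + 1 - 1/5) = 0*(14/5) = 0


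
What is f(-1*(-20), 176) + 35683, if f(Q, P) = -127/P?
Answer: 6280081/176 ≈ 35682.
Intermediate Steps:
f(-1*(-20), 176) + 35683 = -127/176 + 35683 = 6280081/176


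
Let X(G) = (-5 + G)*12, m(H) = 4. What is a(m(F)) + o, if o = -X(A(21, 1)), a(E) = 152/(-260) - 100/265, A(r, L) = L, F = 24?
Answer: 162046/3445 ≈ 47.038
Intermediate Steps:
a(E) = -3314/3445 (a(E) = 152*(-1/260) - 100*1/265 = -38/65 - 20/53 = -3314/3445)
X(G) = -60 + 12*G
o = 48 (o = -(-60 + 12*1) = -(-60 + 12) = -1*(-48) = 48)
a(m(F)) + o = -3314/3445 + 48 = 162046/3445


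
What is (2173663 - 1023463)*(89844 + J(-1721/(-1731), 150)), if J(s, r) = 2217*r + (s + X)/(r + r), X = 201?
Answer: 280328729822856/577 ≈ 4.8584e+11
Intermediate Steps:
J(s, r) = 2217*r + (201 + s)/(2*r) (J(s, r) = 2217*r + (s + 201)/(r + r) = 2217*r + (201 + s)/((2*r)) = 2217*r + (201 + s)*(1/(2*r)) = 2217*r + (201 + s)/(2*r))
(2173663 - 1023463)*(89844 + J(-1721/(-1731), 150)) = (2173663 - 1023463)*(89844 + (1/2)*(201 - 1721/(-1731) + 4434*150**2)/150) = 1150200*(89844 + (1/2)*(1/150)*(201 - 1721*(-1/1731) + 4434*22500)) = 1150200*(89844 + (1/2)*(1/150)*(201 + 1721/1731 + 99765000)) = 1150200*(89844 + (1/2)*(1/150)*(172693564652/1731)) = 1150200*(89844 + 43173391163/129825) = 1150200*(54837388463/129825) = 280328729822856/577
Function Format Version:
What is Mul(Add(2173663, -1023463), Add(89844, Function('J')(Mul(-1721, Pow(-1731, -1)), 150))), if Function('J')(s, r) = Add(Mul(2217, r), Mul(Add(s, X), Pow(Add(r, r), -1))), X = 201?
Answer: Rational(280328729822856, 577) ≈ 4.8584e+11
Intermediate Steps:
Function('J')(s, r) = Add(Mul(2217, r), Mul(Rational(1, 2), Pow(r, -1), Add(201, s))) (Function('J')(s, r) = Add(Mul(2217, r), Mul(Add(s, 201), Pow(Add(r, r), -1))) = Add(Mul(2217, r), Mul(Add(201, s), Pow(Mul(2, r), -1))) = Add(Mul(2217, r), Mul(Add(201, s), Mul(Rational(1, 2), Pow(r, -1)))) = Add(Mul(2217, r), Mul(Rational(1, 2), Pow(r, -1), Add(201, s))))
Mul(Add(2173663, -1023463), Add(89844, Function('J')(Mul(-1721, Pow(-1731, -1)), 150))) = Mul(Add(2173663, -1023463), Add(89844, Mul(Rational(1, 2), Pow(150, -1), Add(201, Mul(-1721, Pow(-1731, -1)), Mul(4434, Pow(150, 2)))))) = Mul(1150200, Add(89844, Mul(Rational(1, 2), Rational(1, 150), Add(201, Mul(-1721, Rational(-1, 1731)), Mul(4434, 22500))))) = Mul(1150200, Add(89844, Mul(Rational(1, 2), Rational(1, 150), Add(201, Rational(1721, 1731), 99765000)))) = Mul(1150200, Add(89844, Mul(Rational(1, 2), Rational(1, 150), Rational(172693564652, 1731)))) = Mul(1150200, Add(89844, Rational(43173391163, 129825))) = Mul(1150200, Rational(54837388463, 129825)) = Rational(280328729822856, 577)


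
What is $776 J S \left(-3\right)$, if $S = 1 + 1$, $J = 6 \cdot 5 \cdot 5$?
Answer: $-698400$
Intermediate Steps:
$J = 150$ ($J = 30 \cdot 5 = 150$)
$S = 2$
$776 J S \left(-3\right) = 776 \cdot 150 \cdot 2 \left(-3\right) = 776 \cdot 300 \left(-3\right) = 776 \left(-900\right) = -698400$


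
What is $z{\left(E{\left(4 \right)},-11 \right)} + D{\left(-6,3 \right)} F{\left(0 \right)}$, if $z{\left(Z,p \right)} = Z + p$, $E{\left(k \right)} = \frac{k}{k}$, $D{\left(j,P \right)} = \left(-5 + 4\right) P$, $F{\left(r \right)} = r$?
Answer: $-10$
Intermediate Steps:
$D{\left(j,P \right)} = - P$
$E{\left(k \right)} = 1$
$z{\left(E{\left(4 \right)},-11 \right)} + D{\left(-6,3 \right)} F{\left(0 \right)} = \left(1 - 11\right) + \left(-1\right) 3 \cdot 0 = -10 - 0 = -10 + 0 = -10$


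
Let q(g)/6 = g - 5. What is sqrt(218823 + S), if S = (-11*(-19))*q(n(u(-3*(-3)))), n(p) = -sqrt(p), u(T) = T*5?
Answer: 3*sqrt(23617 - 418*sqrt(5)) ≈ 451.82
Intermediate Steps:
u(T) = 5*T
q(g) = -30 + 6*g (q(g) = 6*(g - 5) = 6*(-5 + g) = -30 + 6*g)
S = -6270 - 3762*sqrt(5) (S = (-11*(-19))*(-30 + 6*(-sqrt(5*(-3*(-3))))) = 209*(-30 + 6*(-sqrt(5*9))) = 209*(-30 + 6*(-sqrt(45))) = 209*(-30 + 6*(-3*sqrt(5))) = 209*(-30 - 18*sqrt(5)) = -6270 - 3762*sqrt(5) ≈ -14682.)
sqrt(218823 + S) = sqrt(218823 + (-6270 - 3762*sqrt(5))) = sqrt(212553 - 3762*sqrt(5))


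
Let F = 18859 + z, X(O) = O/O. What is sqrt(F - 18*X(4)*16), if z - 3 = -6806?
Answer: 2*sqrt(2942) ≈ 108.48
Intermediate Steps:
z = -6803 (z = 3 - 6806 = -6803)
X(O) = 1
F = 12056 (F = 18859 - 6803 = 12056)
sqrt(F - 18*X(4)*16) = sqrt(12056 - 18*1*16) = sqrt(12056 - 18*16) = sqrt(12056 - 288) = sqrt(11768) = 2*sqrt(2942)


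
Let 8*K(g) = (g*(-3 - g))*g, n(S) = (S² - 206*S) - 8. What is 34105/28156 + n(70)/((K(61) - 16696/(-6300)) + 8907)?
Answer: 1542939913205/924978124556 ≈ 1.6681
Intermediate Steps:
n(S) = -8 + S² - 206*S
K(g) = g²*(-3 - g)/8 (K(g) = ((g*(-3 - g))*g)/8 = (g²*(-3 - g))/8 = g²*(-3 - g)/8)
34105/28156 + n(70)/((K(61) - 16696/(-6300)) + 8907) = 34105/28156 + (-8 + 70² - 206*70)/(((⅛)*61²*(-3 - 1*61) - 16696/(-6300)) + 8907) = 34105*(1/28156) + (-8 + 4900 - 14420)/(((⅛)*3721*(-3 - 61) - 16696*(-1/6300)) + 8907) = 34105/28156 - 9528/(((⅛)*3721*(-64) + 4174/1575) + 8907) = 34105/28156 - 9528/((-29768 + 4174/1575) + 8907) = 34105/28156 - 9528/(-46880426/1575 + 8907) = 34105/28156 - 9528/(-32851901/1575) = 34105/28156 - 9528*(-1575/32851901) = 34105/28156 + 15006600/32851901 = 1542939913205/924978124556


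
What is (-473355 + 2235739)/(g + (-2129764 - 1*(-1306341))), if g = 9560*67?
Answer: -1762384/182903 ≈ -9.6356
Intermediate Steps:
g = 640520
(-473355 + 2235739)/(g + (-2129764 - 1*(-1306341))) = (-473355 + 2235739)/(640520 + (-2129764 - 1*(-1306341))) = 1762384/(640520 + (-2129764 + 1306341)) = 1762384/(640520 - 823423) = 1762384/(-182903) = 1762384*(-1/182903) = -1762384/182903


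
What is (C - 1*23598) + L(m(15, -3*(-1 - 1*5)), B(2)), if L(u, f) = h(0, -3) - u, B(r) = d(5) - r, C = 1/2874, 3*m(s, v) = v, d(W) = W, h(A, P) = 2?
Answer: -67832147/2874 ≈ -23602.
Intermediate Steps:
m(s, v) = v/3
C = 1/2874 ≈ 0.00034795
B(r) = 5 - r
L(u, f) = 2 - u
(C - 1*23598) + L(m(15, -3*(-1 - 1*5)), B(2)) = (1/2874 - 1*23598) + (2 - (-3*(-1 - 1*5))/3) = (1/2874 - 23598) + (2 - (-3*(-1 - 5))/3) = -67820651/2874 + (2 - (-3*(-6))/3) = -67820651/2874 + (2 - 18/3) = -67820651/2874 + (2 - 1*6) = -67820651/2874 + (2 - 6) = -67820651/2874 - 4 = -67832147/2874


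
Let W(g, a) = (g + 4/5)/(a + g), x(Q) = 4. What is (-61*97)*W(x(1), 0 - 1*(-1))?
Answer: -142008/25 ≈ -5680.3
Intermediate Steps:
W(g, a) = (⅘ + g)/(a + g) (W(g, a) = (g + 4*(⅕))/(a + g) = (g + ⅘)/(a + g) = (⅘ + g)/(a + g))
(-61*97)*W(x(1), 0 - 1*(-1)) = (-61*97)*((⅘ + 4)/((0 - 1*(-1)) + 4)) = -5917*24/(((0 + 1) + 4)*5) = -5917*24/((1 + 4)*5) = -5917*24/(5*5) = -5917*24/25 = -142008/25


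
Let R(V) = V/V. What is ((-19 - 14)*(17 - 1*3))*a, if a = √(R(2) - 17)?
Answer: -1848*I ≈ -1848.0*I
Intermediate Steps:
R(V) = 1
a = 4*I (a = √(1 - 17) = √(-16) = 4*I ≈ 4.0*I)
((-19 - 14)*(17 - 1*3))*a = ((-19 - 14)*(17 - 1*3))*(4*I) = (-33*(17 - 3))*(4*I) = (-33*14)*(4*I) = -1848*I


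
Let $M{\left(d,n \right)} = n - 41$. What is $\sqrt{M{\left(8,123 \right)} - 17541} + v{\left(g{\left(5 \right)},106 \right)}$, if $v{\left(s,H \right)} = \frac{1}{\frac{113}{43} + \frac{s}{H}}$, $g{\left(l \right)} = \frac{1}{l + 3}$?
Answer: $\frac{36464}{95867} + i \sqrt{17459} \approx 0.38036 + 132.13 i$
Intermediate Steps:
$g{\left(l \right)} = \frac{1}{3 + l}$
$M{\left(d,n \right)} = -41 + n$
$v{\left(s,H \right)} = \frac{1}{\frac{113}{43} + \frac{s}{H}}$ ($v{\left(s,H \right)} = \frac{1}{113 \cdot \frac{1}{43} + \frac{s}{H}} = \frac{1}{\frac{113}{43} + \frac{s}{H}}$)
$\sqrt{M{\left(8,123 \right)} - 17541} + v{\left(g{\left(5 \right)},106 \right)} = \sqrt{\left(-41 + 123\right) - 17541} + 43 \cdot 106 \frac{1}{\frac{43}{3 + 5} + 113 \cdot 106} = \sqrt{82 - 17541} + 43 \cdot 106 \frac{1}{\frac{43}{8} + 11978} = \sqrt{-17459} + 43 \cdot 106 \frac{1}{43 \cdot \frac{1}{8} + 11978} = i \sqrt{17459} + 43 \cdot 106 \frac{1}{\frac{43}{8} + 11978} = i \sqrt{17459} + 43 \cdot 106 \frac{1}{\frac{95867}{8}} = i \sqrt{17459} + 43 \cdot 106 \cdot \frac{8}{95867} = i \sqrt{17459} + \frac{36464}{95867} = \frac{36464}{95867} + i \sqrt{17459}$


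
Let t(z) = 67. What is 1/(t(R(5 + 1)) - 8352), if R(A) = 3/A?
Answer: -1/8285 ≈ -0.00012070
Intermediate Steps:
1/(t(R(5 + 1)) - 8352) = 1/(67 - 8352) = 1/(-8285) = -1/8285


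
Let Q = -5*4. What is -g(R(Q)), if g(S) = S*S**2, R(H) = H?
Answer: 8000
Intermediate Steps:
Q = -20
g(S) = S**3
-g(R(Q)) = -1*(-20)**3 = -1*(-8000) = 8000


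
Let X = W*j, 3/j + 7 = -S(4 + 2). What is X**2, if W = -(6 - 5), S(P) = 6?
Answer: 9/169 ≈ 0.053254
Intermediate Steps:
W = -1 (W = -1*1 = -1)
j = -3/13 (j = 3/(-7 - 1*6) = 3/(-7 - 6) = 3/(-13) = 3*(-1/13) = -3/13 ≈ -0.23077)
X = 3/13 (X = -1*(-3/13) = 3/13 ≈ 0.23077)
X**2 = (3/13)**2 = 9/169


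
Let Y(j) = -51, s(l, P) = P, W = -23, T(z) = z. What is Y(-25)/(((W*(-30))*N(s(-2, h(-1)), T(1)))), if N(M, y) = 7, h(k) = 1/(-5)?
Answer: -17/1610 ≈ -0.010559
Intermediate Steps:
h(k) = -⅕
Y(-25)/(((W*(-30))*N(s(-2, h(-1)), T(1)))) = -51/(-23*(-30)*7) = -51/(690*7) = -51/4830 = -51*1/4830 = -17/1610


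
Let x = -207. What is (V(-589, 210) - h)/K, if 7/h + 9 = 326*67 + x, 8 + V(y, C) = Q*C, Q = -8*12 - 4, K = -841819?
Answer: 454319015/18205177694 ≈ 0.024955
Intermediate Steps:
Q = -100 (Q = -96 - 4 = -100)
V(y, C) = -8 - 100*C
h = 7/21626 (h = 7/(-9 + (326*67 - 207)) = 7/(-9 + (21842 - 207)) = 7/(-9 + 21635) = 7/21626 ≈ 0.00032368)
(V(-589, 210) - h)/K = ((-8 - 100*210) - 1*7/21626)/(-841819) = ((-8 - 21000) - 7/21626)*(-1/841819) = (-21008 - 7/21626)*(-1/841819) = -454319015/21626*(-1/841819) = 454319015/18205177694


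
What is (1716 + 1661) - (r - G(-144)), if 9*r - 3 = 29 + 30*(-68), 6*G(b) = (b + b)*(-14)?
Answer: 38449/9 ≈ 4272.1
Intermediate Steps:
G(b) = -14*b/3 (G(b) = ((b + b)*(-14))/6 = ((2*b)*(-14))/6 = (-28*b)/6 = -14*b/3)
r = -2008/9 (r = 1/3 + (29 + 30*(-68))/9 = 1/3 + (29 - 2040)/9 = 1/3 + (1/9)*(-2011) = 1/3 - 2011/9 = -2008/9 ≈ -223.11)
(1716 + 1661) - (r - G(-144)) = (1716 + 1661) - (-2008/9 - (-14)*(-144)/3) = 3377 - (-2008/9 - 1*672) = 3377 - (-2008/9 - 672) = 3377 - 1*(-8056/9) = 3377 + 8056/9 = 38449/9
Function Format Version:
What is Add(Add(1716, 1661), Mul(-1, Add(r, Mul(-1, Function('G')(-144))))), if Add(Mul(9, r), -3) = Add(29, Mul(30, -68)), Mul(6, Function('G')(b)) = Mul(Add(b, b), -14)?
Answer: Rational(38449, 9) ≈ 4272.1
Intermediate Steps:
Function('G')(b) = Mul(Rational(-14, 3), b) (Function('G')(b) = Mul(Rational(1, 6), Mul(Add(b, b), -14)) = Mul(Rational(1, 6), Mul(Mul(2, b), -14)) = Mul(Rational(1, 6), Mul(-28, b)) = Mul(Rational(-14, 3), b))
r = Rational(-2008, 9) (r = Add(Rational(1, 3), Mul(Rational(1, 9), Add(29, Mul(30, -68)))) = Add(Rational(1, 3), Mul(Rational(1, 9), Add(29, -2040))) = Add(Rational(1, 3), Mul(Rational(1, 9), -2011)) = Add(Rational(1, 3), Rational(-2011, 9)) = Rational(-2008, 9) ≈ -223.11)
Add(Add(1716, 1661), Mul(-1, Add(r, Mul(-1, Function('G')(-144))))) = Add(Add(1716, 1661), Mul(-1, Add(Rational(-2008, 9), Mul(-1, Mul(Rational(-14, 3), -144))))) = Add(3377, Mul(-1, Add(Rational(-2008, 9), Mul(-1, 672)))) = Add(3377, Mul(-1, Add(Rational(-2008, 9), -672))) = Add(3377, Mul(-1, Rational(-8056, 9))) = Add(3377, Rational(8056, 9)) = Rational(38449, 9)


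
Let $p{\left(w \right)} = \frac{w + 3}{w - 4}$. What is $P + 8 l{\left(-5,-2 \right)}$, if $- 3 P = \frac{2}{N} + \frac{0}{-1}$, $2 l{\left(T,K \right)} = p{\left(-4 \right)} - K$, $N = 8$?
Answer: $\frac{101}{12} \approx 8.4167$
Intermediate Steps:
$p{\left(w \right)} = \frac{3 + w}{-4 + w}$
$l{\left(T,K \right)} = \frac{1}{16} - \frac{K}{2}$ ($l{\left(T,K \right)} = \frac{\frac{3 - 4}{-4 - 4} - K}{2} = \frac{\frac{1}{-8} \left(-1\right) - K}{2} = \frac{\left(- \frac{1}{8}\right) \left(-1\right) - K}{2} = \frac{\frac{1}{8} - K}{2} = \frac{1}{16} - \frac{K}{2}$)
$P = - \frac{1}{12}$ ($P = - \frac{\frac{2}{8} + \frac{0}{-1}}{3} = - \frac{2 \cdot \frac{1}{8} + 0 \left(-1\right)}{3} = - \frac{\frac{1}{4} + 0}{3} = \left(- \frac{1}{3}\right) \frac{1}{4} = - \frac{1}{12} \approx -0.083333$)
$P + 8 l{\left(-5,-2 \right)} = - \frac{1}{12} + 8 \left(\frac{1}{16} - -1\right) = - \frac{1}{12} + 8 \left(\frac{1}{16} + 1\right) = - \frac{1}{12} + 8 \cdot \frac{17}{16} = - \frac{1}{12} + \frac{17}{2} = \frac{101}{12}$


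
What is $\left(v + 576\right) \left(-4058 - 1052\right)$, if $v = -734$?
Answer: $807380$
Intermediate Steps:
$\left(v + 576\right) \left(-4058 - 1052\right) = \left(-734 + 576\right) \left(-4058 - 1052\right) = \left(-158\right) \left(-5110\right) = 807380$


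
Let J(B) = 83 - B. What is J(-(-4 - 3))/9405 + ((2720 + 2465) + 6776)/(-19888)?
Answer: -531013/894960 ≈ -0.59334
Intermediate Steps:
J(-(-4 - 3))/9405 + ((2720 + 2465) + 6776)/(-19888) = (83 - (-1)*(-4 - 3))/9405 + ((2720 + 2465) + 6776)/(-19888) = (83 - (-1)*(-7))*(1/9405) + (5185 + 6776)*(-1/19888) = (83 - 1*7)*(1/9405) + 11961*(-1/19888) = (83 - 7)*(1/9405) - 11961/19888 = 76*(1/9405) - 11961/19888 = 4/495 - 11961/19888 = -531013/894960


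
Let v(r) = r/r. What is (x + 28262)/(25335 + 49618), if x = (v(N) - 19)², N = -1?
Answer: 28586/74953 ≈ 0.38139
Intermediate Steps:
v(r) = 1
x = 324 (x = (1 - 19)² = (-18)² = 324)
(x + 28262)/(25335 + 49618) = (324 + 28262)/(25335 + 49618) = 28586/74953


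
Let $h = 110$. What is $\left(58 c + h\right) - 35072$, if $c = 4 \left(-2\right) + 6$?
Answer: $-35078$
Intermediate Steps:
$c = -2$ ($c = -8 + 6 = -2$)
$\left(58 c + h\right) - 35072 = \left(58 \left(-2\right) + 110\right) - 35072 = \left(-116 + 110\right) - 35072 = -6 - 35072 = -35078$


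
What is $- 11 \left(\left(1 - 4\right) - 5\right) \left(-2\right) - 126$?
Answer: $-302$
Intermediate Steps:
$- 11 \left(\left(1 - 4\right) - 5\right) \left(-2\right) - 126 = - 11 \left(-3 - 5\right) \left(-2\right) - 126 = - 11 \left(\left(-8\right) \left(-2\right)\right) - 126 = \left(-11\right) 16 - 126 = -176 - 126 = -302$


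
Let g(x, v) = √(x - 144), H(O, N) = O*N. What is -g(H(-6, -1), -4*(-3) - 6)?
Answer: -I*√138 ≈ -11.747*I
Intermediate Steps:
H(O, N) = N*O
g(x, v) = √(-144 + x)
-g(H(-6, -1), -4*(-3) - 6) = -√(-144 - 1*(-6)) = -√(-144 + 6) = -√(-138) = -I*√138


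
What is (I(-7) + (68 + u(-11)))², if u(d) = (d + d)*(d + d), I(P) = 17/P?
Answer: 14799409/49 ≈ 3.0203e+5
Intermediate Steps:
u(d) = 4*d² (u(d) = (2*d)*(2*d) = 4*d²)
(I(-7) + (68 + u(-11)))² = (17/(-7) + (68 + 4*(-11)²))² = (17*(-⅐) + (68 + 4*121))² = (-17/7 + (68 + 484))² = (-17/7 + 552)² = (3847/7)² = 14799409/49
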